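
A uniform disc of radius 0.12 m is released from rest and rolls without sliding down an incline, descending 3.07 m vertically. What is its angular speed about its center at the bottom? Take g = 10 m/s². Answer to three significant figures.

For this body I = (1/2)MR², i.e. k = I/(MR²) = 0.5.
Rolling without slipping gives ω = v/R, so the total kinetic energy is ½Mv² + ½Iω² = ½(1+k)Mv² = (3/4)Mv².
Energy conservation Mgh = ½(1+k)Mv² gives v = √(2gh/(1+k)) = √(2 × 10 × 3.07 / 1.5) = 6.398 m/s.
The angular speed follows from ω = v/R = 6.398/0.12 ≈ 53.3 rad/s.

ω ≈ 53.3 rad/s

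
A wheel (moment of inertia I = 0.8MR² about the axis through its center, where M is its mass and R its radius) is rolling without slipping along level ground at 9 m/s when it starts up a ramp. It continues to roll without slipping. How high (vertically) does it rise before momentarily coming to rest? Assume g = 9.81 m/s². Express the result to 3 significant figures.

h ≈ 7.43 m

The moment of inertia is 0.8MR², giving k ≡ I/(MR²) = 0.8.
Since it rolls without slipping, ω = v/R and KE = ½Mv² + ½Iω² = ½(1+k)Mv² = (9/10)Mv².
At the top the kinetic energy is zero, so (9/10)Mv₀² = Mgh.
Thus h = (1+k)v₀²/(2g) = 1.8 × 9² / (2 × 9.81) ≈ 7.43 m.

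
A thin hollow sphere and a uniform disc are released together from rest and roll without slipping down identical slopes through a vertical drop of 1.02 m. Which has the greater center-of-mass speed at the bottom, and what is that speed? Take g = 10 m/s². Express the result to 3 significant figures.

For rolling without slipping, Mgh = ½(1+k)Mv² where k = I/(MR²), so v = √(2gh/(1+k)).
Thin hollow sphere: k = 2/3, giving v = √(2×10×1.02/1.667) = 3.499 m/s.
Uniform disc: k = 0.5, giving v = √(2×10×1.02/1.5) = 3.688 m/s.
The smaller k wins: the uniform disc, at ≈ 3.69 m/s.

the uniform disc, at v ≈ 3.69 m/s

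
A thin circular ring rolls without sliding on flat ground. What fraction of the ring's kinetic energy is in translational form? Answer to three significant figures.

fraction ≈ 0.500

With I = MR², the ratio k = I/(MR²) is 1.
Since ω = v/R, the translational part is ½Mv² and the rotational part is ½I(v/R)² = ½kMv²; the total is ½(1+k)Mv².
The translational fraction is therefore 1/(1+k) = 1/2 ≈ 0.500.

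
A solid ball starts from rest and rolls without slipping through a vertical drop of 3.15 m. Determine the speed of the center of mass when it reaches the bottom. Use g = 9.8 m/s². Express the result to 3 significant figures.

The moment of inertia is (2/5)MR², giving k ≡ I/(MR²) = 0.4.
Since it rolls without slipping, ω = v/R and KE = ½Mv² + ½Iω² = ½(1+k)Mv² = (7/10)Mv².
Setting Mgh = (7/10)Mv² gives v = √(2gh/(1+k)) = √(2·9.8·3.15/1.4) ≈ 6.64 m/s.

v ≈ 6.64 m/s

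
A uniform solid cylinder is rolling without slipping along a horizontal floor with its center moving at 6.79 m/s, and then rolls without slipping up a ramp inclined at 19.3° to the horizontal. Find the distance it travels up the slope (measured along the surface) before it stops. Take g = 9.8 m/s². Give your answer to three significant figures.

d ≈ 10.7 m

Here I = (1/2)MR², so the shape factor k = I/(MR²) = 0.5.
Pure rolling means v = ωR; then KE = ½Mv² + ½I(v/R)² = ½(1+k)Mv² = (3/4)Mv².
Setting this equal to Mgh gives the vertical rise h = (1+k)v₀²/(2g) = 1.5×6.79²/(2×9.8) = 3.528 m.
Along the incline, d = h/sinθ = 3.528/sin19.3° ≈ 10.7 m.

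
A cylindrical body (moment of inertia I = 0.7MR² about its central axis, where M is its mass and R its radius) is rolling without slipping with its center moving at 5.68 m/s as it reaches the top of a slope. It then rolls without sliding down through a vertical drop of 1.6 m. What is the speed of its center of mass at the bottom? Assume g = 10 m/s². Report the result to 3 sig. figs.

v ≈ 7.15 m/s

The moment of inertia is 0.7MR², giving k ≡ I/(MR²) = 0.7.
Since it rolls without slipping, ω = v/R and KE = ½Mv² + ½Iω² = ½(1+k)Mv² = (17/20)Mv².
Conserving energy between top and bottom: (17/20)Mv² = (17/20)Mv₀² + Mgh, hence v² = v₀² + 2gh/(1+k).
v = √(5.68² + 2×10×1.6/1.7) = √51.09 ≈ 7.15 m/s.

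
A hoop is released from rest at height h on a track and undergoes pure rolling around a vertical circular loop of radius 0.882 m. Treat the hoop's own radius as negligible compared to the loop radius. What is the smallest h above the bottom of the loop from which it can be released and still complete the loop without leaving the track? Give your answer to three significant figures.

For this body I = MR², i.e. k = I/(MR²) = 1.
At the top of the loop, the minimum-contact condition is Mg = Mv_top²/r, so v_top² = gr.
With ω = v/R, the kinetic energy at speed v is ½(1+k)Mv² = Mv².
Energy conservation from release (height h) to the top (height 2r): Mgh = Mg(2r) + M·gr.
Thus h_min = 2r + (1+k)r/2 = r(2 + 2/2) = 0.882 × 3 ≈ 2.65 m.

h_min ≈ 2.65 m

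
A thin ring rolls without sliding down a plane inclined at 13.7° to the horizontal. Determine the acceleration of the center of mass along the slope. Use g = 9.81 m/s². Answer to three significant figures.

a ≈ 1.16 m/s²

For this body I = MR², i.e. k = I/(MR²) = 1.
Along the incline Mg sinθ − f = Ma, and torque about the center fR = Iα = kMR²(a/R) gives f = kMa.
Eliminating f: Mg sinθ = (1+k)Ma, so a = g sinθ/(1+k) = 9.81 × sin13.7° / 2 ≈ 1.16 m/s².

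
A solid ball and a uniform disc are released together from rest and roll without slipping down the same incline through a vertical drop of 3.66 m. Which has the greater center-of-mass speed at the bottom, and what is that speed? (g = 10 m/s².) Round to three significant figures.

For rolling without slipping, Mgh = ½(1+k)Mv² where k = I/(MR²), so v = √(2gh/(1+k)).
Solid ball: k = 0.4, giving v = √(2×10×3.66/1.4) = 7.231 m/s.
Uniform disc: k = 0.5, giving v = √(2×10×3.66/1.5) = 6.986 m/s.
The smaller k wins: the solid ball, at ≈ 7.23 m/s.

the solid ball, at v ≈ 7.23 m/s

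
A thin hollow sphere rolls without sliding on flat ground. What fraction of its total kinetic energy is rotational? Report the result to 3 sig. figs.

fraction ≈ 0.400

With I = (2/3)MR², the ratio k = I/(MR²) is 2/3.
Since ω = v/R, the translational part is ½Mv² and the rotational part is ½I(v/R)² = ½kMv²; the total is ½(1+k)Mv².
The rotational fraction is therefore k/(1+k) = (2/3)/1.667 ≈ 0.400.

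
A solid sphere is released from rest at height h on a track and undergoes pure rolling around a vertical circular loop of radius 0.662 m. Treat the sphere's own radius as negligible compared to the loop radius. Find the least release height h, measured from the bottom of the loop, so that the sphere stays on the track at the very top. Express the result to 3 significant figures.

For this body I = (2/5)MR², i.e. k = I/(MR²) = 0.4.
At the top, contact is just lost when gravity alone supplies the centripetal force: Mg = Mv_top²/r, i.e. v_top² = gr.
With ω = v/R, the kinetic energy at speed v is ½(1+k)Mv² = (7/10)Mv².
Energy conservation from release (height h) to the top (height 2r): Mgh = Mg(2r) + (7/10)M·gr.
Thus h_min = 2r + (1+k)r/2 = r(2 + 1.4/2) = 0.662 × 2.7 ≈ 1.79 m.

h_min ≈ 1.79 m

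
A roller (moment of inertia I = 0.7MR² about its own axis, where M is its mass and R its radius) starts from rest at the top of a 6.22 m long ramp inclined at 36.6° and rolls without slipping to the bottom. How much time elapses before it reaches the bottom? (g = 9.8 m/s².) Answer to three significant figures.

For this body I = 0.7MR², i.e. k = I/(MR²) = 0.7.
Translational: Mg sinθ − f = Ma. Rotational about the CM: fR = Iα = kMRa, so f = kMa.
Hence a = g sinθ/(1+k) = 9.8×sin36.6°/1.7 = 3.437 m/s².
Starting from rest, L = ½at², so t = √(2L/a) = √(2×6.22/3.437) ≈ 1.90 s.

t ≈ 1.90 s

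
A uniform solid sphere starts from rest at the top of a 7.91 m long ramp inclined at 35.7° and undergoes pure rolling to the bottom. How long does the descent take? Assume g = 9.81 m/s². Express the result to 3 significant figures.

t ≈ 1.97 s

With I = (2/5)MR², the ratio k = I/(MR²) is 0.4.
Along the incline Mg sinθ − f = Ma, and torque about the center fR = Iα = kMR²(a/R) gives f = kMa.
Hence a = g sinθ/(1+k) = 9.81×sin35.7°/1.4 = 4.089 m/s².
With constant a from rest, t = √(2L/a) = √(2·7.91/4.089) ≈ 1.97 s.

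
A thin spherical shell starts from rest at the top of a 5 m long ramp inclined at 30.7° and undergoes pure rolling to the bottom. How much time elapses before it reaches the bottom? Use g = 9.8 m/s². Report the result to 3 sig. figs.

The moment of inertia is (2/3)MR², giving k ≡ I/(MR²) = 2/3.
Translational: Mg sinθ − f = Ma. Rotational about the CM: fR = Iα = kMRa, so f = kMa.
Hence a = g sinθ/(1+k) = 9.8×sin30.7°/1.667 = 3.002 m/s².
With constant a from rest, t = √(2L/a) = √(2·5/3.002) ≈ 1.83 s.

t ≈ 1.83 s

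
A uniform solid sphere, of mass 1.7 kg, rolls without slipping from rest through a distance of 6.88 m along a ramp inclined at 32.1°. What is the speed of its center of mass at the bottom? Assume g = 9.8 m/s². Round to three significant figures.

v ≈ 7.15 m/s

The moment of inertia is (2/5)MR², giving k ≡ I/(MR²) = 0.4.
Pure rolling means v = ωR; then KE = ½Mv² + ½I(v/R)² = ½(1+k)Mv² = (7/10)Mv².
The vertical drop is h = L sinθ = 6.88 × sin32.1° = 3.656 m.
Energy conservation: Mgh = (7/10)Mv², so v = √(2gh/(1+k)) = √(2 × 9.8 × 3.656 / 1.4) ≈ 7.15 m/s.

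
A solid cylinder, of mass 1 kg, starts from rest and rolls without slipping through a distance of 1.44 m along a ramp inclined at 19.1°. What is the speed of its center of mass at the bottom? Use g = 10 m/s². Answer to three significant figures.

v ≈ 2.51 m/s

The moment of inertia is (1/2)MR², giving k ≡ I/(MR²) = 0.5.
Since it rolls without slipping, ω = v/R and KE = ½Mv² + ½Iω² = ½(1+k)Mv² = (3/4)Mv².
The vertical drop is h = L sinθ = 1.44 × sin19.1° = 0.4712 m.
Setting Mgh = (3/4)Mv² gives v = √(2gh/(1+k)) = √(2·10·0.4712/1.5) ≈ 2.51 m/s.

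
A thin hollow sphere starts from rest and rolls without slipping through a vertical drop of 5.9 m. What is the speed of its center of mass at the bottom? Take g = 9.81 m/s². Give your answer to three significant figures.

v ≈ 8.33 m/s

The moment of inertia is (2/3)MR², giving k ≡ I/(MR²) = 2/3.
Rolling without slipping gives ω = v/R, so the total kinetic energy is ½Mv² + ½Iω² = ½(1+k)Mv² = (5/6)Mv².
Energy conservation: Mgh = (5/6)Mv², so v = √(2gh/(1+k)) = √(2 × 9.81 × 5.9 / 1.667) ≈ 8.33 m/s.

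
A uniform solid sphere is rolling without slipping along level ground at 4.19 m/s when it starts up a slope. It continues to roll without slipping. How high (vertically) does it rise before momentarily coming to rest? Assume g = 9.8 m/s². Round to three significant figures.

h ≈ 1.25 m

The moment of inertia is (2/5)MR², giving k ≡ I/(MR²) = 0.4.
Pure rolling means v = ωR; then KE = ½Mv² + ½I(v/R)² = ½(1+k)Mv² = (7/10)Mv².
At the top the kinetic energy is zero, so (7/10)Mv₀² = Mgh.
Thus h = (1+k)v₀²/(2g) = 1.4 × 4.19² / (2 × 9.8) ≈ 1.25 m.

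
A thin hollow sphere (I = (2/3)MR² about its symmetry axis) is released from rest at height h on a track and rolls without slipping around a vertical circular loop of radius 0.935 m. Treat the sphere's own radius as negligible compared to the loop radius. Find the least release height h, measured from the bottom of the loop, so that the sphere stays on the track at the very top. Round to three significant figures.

h_min ≈ 2.65 m

With I = (2/3)MR², the ratio k = I/(MR²) is 2/3.
At the top, contact is just lost when gravity alone supplies the centripetal force: Mg = Mv_top²/r, i.e. v_top² = gr.
With ω = v/R, the kinetic energy at speed v is ½(1+k)Mv² = (5/6)Mv².
Energy conservation from release (height h) to the top (height 2r): Mgh = Mg(2r) + (5/6)M·gr.
Thus h_min = 2r + (1+k)r/2 = r(2 + 1.667/2) = 0.935 × 2.833 ≈ 2.65 m.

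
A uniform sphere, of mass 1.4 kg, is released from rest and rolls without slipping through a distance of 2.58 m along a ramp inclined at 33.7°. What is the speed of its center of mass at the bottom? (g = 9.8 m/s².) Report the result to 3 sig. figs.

v ≈ 4.48 m/s

The moment of inertia is (2/5)MR², giving k ≡ I/(MR²) = 0.4.
The rolling condition ω = v/R makes the rotational term ½I(v/R)² = ½kMv², so KE_total = ½(1+k)Mv² = (7/10)Mv².
The vertical drop is h = L sinθ = 2.58 × sin33.7° = 1.431 m.
Energy conservation: Mgh = (7/10)Mv², so v = √(2gh/(1+k)) = √(2 × 9.8 × 1.431 / 1.4) ≈ 4.48 m/s.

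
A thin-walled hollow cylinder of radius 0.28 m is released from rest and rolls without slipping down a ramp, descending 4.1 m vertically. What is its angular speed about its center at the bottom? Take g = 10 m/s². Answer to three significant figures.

For this body I = MR², i.e. k = I/(MR²) = 1.
Since it rolls without slipping, ω = v/R and KE = ½Mv² + ½Iω² = ½(1+k)Mv² = Mv².
Energy conservation Mgh = ½(1+k)Mv² gives v = √(2gh/(1+k)) = √(2 × 10 × 4.1 / 2) = 6.403 m/s.
The angular speed follows from ω = v/R = 6.403/0.28 ≈ 22.9 rad/s.

ω ≈ 22.9 rad/s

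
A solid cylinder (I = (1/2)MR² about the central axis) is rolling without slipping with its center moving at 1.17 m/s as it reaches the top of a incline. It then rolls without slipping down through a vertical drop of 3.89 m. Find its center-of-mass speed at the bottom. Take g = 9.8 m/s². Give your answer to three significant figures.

Here I = (1/2)MR², so the shape factor k = I/(MR²) = 0.5.
The rolling condition ω = v/R makes the rotational term ½I(v/R)² = ½kMv², so KE_total = ½(1+k)Mv² = (3/4)Mv².
Conserving energy between top and bottom: (3/4)Mv² = (3/4)Mv₀² + Mgh, hence v² = v₀² + 2gh/(1+k).
v = √(1.17² + 2×9.8×3.89/1.5) = √52.2 ≈ 7.22 m/s.

v ≈ 7.22 m/s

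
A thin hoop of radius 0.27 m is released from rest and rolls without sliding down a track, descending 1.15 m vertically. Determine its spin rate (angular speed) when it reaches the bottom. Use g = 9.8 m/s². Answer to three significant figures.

ω ≈ 12.4 rad/s

With I = MR², the ratio k = I/(MR²) is 1.
Pure rolling means v = ωR; then KE = ½Mv² + ½I(v/R)² = ½(1+k)Mv² = Mv².
Energy conservation Mgh = ½(1+k)Mv² gives v = √(2gh/(1+k)) = √(2 × 9.8 × 1.15 / 2) = 3.357 m/s.
The angular speed follows from ω = v/R = 3.357/0.27 ≈ 12.4 rad/s.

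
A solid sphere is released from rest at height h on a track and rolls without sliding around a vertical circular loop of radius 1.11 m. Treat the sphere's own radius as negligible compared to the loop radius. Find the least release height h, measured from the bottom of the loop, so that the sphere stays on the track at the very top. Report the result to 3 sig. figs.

h_min ≈ 3.00 m

Here I = (2/5)MR², so the shape factor k = I/(MR²) = 0.4.
At the top, contact is just lost when gravity alone supplies the centripetal force: Mg = Mv_top²/r, i.e. v_top² = gr.
With ω = v/R, the kinetic energy at speed v is ½(1+k)Mv² = (7/10)Mv².
Energy conservation from release (height h) to the top (height 2r): Mgh = Mg(2r) + (7/10)M·gr.
Thus h_min = 2r + (1+k)r/2 = r(2 + 1.4/2) = 1.11 × 2.7 ≈ 3.00 m.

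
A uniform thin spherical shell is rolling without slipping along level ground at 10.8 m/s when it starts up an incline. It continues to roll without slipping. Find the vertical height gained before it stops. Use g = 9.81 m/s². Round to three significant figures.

For this body I = (2/3)MR², i.e. k = I/(MR²) = 2/3.
Rolling without slipping gives ω = v/R, so the total kinetic energy is ½Mv² + ½Iω² = ½(1+k)Mv² = (5/6)Mv².
At the top the kinetic energy is zero, so (5/6)Mv₀² = Mgh.
Thus h = (1+k)v₀²/(2g) = 1.667 × 10.8² / (2 × 9.81) ≈ 9.91 m.

h ≈ 9.91 m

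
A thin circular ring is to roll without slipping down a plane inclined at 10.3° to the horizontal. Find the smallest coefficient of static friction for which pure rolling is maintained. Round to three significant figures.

μ_min ≈ 0.0909

Here I = MR², so the shape factor k = I/(MR²) = 1.
Along the incline Mg sinθ − f = Ma, and torque about the center fR = Iα = kMR²(a/R) gives f = kMa.
These give a = g sinθ/(1+k) and the required friction f = kMg sinθ/(1+k).
The normal force is N = Mg cosθ, so μ_min = f/N = k tanθ/(1+k).
μ_min = 1 × tan10.3° / 2 ≈ 0.0909.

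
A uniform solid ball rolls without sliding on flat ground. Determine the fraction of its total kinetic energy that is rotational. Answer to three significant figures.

fraction ≈ 0.286

The moment of inertia is (2/5)MR², giving k ≡ I/(MR²) = 0.4.
Since ω = v/R, the translational part is ½Mv² and the rotational part is ½I(v/R)² = ½kMv²; the total is ½(1+k)Mv².
The rotational fraction is therefore k/(1+k) = 0.4/1.4 ≈ 0.286.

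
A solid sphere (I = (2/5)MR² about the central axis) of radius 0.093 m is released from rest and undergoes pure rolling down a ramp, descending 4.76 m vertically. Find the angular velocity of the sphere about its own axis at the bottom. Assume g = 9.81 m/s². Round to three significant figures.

ω ≈ 87.8 rad/s

Here I = (2/5)MR², so the shape factor k = I/(MR²) = 0.4.
The rolling condition ω = v/R makes the rotational term ½I(v/R)² = ½kMv², so KE_total = ½(1+k)Mv² = (7/10)Mv².
Energy conservation Mgh = ½(1+k)Mv² gives v = √(2gh/(1+k)) = √(2 × 9.81 × 4.76 / 1.4) = 8.167 m/s.
Then ω = v/R = 8.167 / 0.093 ≈ 87.8 rad/s.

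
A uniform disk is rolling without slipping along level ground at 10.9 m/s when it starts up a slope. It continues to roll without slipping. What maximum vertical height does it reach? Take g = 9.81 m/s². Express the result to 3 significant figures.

For this body I = (1/2)MR², i.e. k = I/(MR²) = 0.5.
Pure rolling means v = ωR; then KE = ½Mv² + ½I(v/R)² = ½(1+k)Mv² = (3/4)Mv².
At the top the kinetic energy is zero, so (3/4)Mv₀² = Mgh.
Thus h = (1+k)v₀²/(2g) = 1.5 × 10.9² / (2 × 9.81) ≈ 9.08 m.

h ≈ 9.08 m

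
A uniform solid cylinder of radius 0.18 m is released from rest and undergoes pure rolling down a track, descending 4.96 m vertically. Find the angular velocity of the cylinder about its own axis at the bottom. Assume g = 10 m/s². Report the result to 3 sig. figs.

ω ≈ 45.2 rad/s

For this body I = (1/2)MR², i.e. k = I/(MR²) = 0.5.
Since it rolls without slipping, ω = v/R and KE = ½Mv² + ½Iω² = ½(1+k)Mv² = (3/4)Mv².
Energy conservation Mgh = ½(1+k)Mv² gives v = √(2gh/(1+k)) = √(2 × 10 × 4.96 / 1.5) = 8.132 m/s.
Then ω = v/R = 8.132 / 0.18 ≈ 45.2 rad/s.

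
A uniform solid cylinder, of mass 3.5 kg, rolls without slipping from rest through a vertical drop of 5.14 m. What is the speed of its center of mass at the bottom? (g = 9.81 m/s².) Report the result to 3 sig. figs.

v ≈ 8.20 m/s

Here I = (1/2)MR², so the shape factor k = I/(MR²) = 0.5.
The rolling condition ω = v/R makes the rotational term ½I(v/R)² = ½kMv², so KE_total = ½(1+k)Mv² = (3/4)Mv².
Energy conservation: Mgh = (3/4)Mv², so v = √(2gh/(1+k)) = √(2 × 9.81 × 5.14 / 1.5) ≈ 8.20 m/s.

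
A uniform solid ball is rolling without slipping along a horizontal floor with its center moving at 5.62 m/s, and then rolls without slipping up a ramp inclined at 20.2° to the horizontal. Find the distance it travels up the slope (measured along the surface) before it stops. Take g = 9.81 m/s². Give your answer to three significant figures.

d ≈ 6.53 m

For this body I = (2/5)MR², i.e. k = I/(MR²) = 0.4.
Since it rolls without slipping, ω = v/R and KE = ½Mv² + ½Iω² = ½(1+k)Mv² = (7/10)Mv².
Setting this equal to Mgh gives the vertical rise h = (1+k)v₀²/(2g) = 1.4×5.62²/(2×9.81) = 2.254 m.
The distance along the slope is d = h/sinθ = 2.254/sin20.2° ≈ 6.53 m.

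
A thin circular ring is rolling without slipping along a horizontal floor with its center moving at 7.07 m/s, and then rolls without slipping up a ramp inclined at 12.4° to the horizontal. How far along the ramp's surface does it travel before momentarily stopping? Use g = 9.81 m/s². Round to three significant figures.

d ≈ 23.7 m

Here I = MR², so the shape factor k = I/(MR²) = 1.
Rolling without slipping gives ω = v/R, so the total kinetic energy is ½Mv² + ½Iω² = ½(1+k)Mv² = Mv².
Setting this equal to Mgh gives the vertical rise h = (1+k)v₀²/(2g) = 2×7.07²/(2×9.81) = 5.095 m.
The distance along the slope is d = h/sinθ = 5.095/sin12.4° ≈ 23.7 m.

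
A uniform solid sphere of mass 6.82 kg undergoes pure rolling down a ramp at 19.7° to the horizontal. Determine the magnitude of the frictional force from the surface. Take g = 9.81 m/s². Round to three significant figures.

f ≈ 6.44 N

Here I = (2/5)MR², so the shape factor k = I/(MR²) = 0.4.
Along the incline Mg sinθ − f = Ma, and torque about the center fR = Iα = kMR²(a/R) gives f = kMa.
Combining, a = g sinθ/(1+k) and f = kMa = kMg sinθ/(1+k).
f = 0.4 × 6.82 × 9.81 × sin19.7° / 1.4 ≈ 6.44 N.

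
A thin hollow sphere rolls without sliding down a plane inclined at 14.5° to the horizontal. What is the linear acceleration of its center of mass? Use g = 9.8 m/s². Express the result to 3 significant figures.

Here I = (2/3)MR², so the shape factor k = I/(MR²) = 2/3.
Along the incline Mg sinθ − f = Ma, and torque about the center fR = Iα = kMR²(a/R) gives f = kMa.
Eliminating f: Mg sinθ = (1+k)Ma, so a = g sinθ/(1+k) = 9.8 × sin14.5° / 1.667 ≈ 1.47 m/s².

a ≈ 1.47 m/s²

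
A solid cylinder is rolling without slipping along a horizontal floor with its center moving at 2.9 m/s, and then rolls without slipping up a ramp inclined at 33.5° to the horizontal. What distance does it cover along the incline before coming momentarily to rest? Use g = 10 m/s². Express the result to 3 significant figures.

For this body I = (1/2)MR², i.e. k = I/(MR²) = 0.5.
The rolling condition ω = v/R makes the rotational term ½I(v/R)² = ½kMv², so KE_total = ½(1+k)Mv² = (3/4)Mv².
Setting this equal to Mgh gives the vertical rise h = (1+k)v₀²/(2g) = 1.5×2.9²/(2×10) = 0.6307 m.
Along the incline, d = h/sinθ = 0.6307/sin33.5° ≈ 1.14 m.

d ≈ 1.14 m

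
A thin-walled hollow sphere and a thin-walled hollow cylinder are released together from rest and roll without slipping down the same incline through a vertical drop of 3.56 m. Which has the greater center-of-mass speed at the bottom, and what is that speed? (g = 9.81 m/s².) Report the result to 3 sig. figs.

For rolling without slipping, Mgh = ½(1+k)Mv² where k = I/(MR²), so v = √(2gh/(1+k)).
Thin-walled hollow sphere: k = 2/3, giving v = √(2×9.81×3.56/1.667) = 6.474 m/s.
Thin-walled hollow cylinder: k = 1, giving v = √(2×9.81×3.56/2) = 5.91 m/s.
The smaller k wins: the thin-walled hollow sphere, at ≈ 6.47 m/s.

the thin-walled hollow sphere, at v ≈ 6.47 m/s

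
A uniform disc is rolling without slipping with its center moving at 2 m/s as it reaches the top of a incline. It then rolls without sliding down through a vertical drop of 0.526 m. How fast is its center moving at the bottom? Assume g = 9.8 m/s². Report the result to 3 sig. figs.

v ≈ 3.30 m/s

The moment of inertia is (1/2)MR², giving k ≡ I/(MR²) = 0.5.
Rolling without slipping gives ω = v/R, so the total kinetic energy is ½Mv² + ½Iω² = ½(1+k)Mv² = (3/4)Mv².
Energy conservation: (3/4)Mv₀² + Mgh = (3/4)Mv², so v² = v₀² + 2gh/(1+k).
v = √(2² + 2×9.8×0.526/1.5) = √10.87 ≈ 3.30 m/s.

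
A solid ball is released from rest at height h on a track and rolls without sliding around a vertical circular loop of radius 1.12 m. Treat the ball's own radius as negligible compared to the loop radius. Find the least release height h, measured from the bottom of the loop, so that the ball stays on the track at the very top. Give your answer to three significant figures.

The moment of inertia is (2/5)MR², giving k ≡ I/(MR²) = 0.4.
At the top of the loop, the minimum-contact condition is Mg = Mv_top²/r, so v_top² = gr.
With ω = v/R, the kinetic energy at speed v is ½(1+k)Mv² = (7/10)Mv².
Energy conservation from release (height h) to the top (height 2r): Mgh = Mg(2r) + (7/10)M·gr.
Thus h_min = 2r + (1+k)r/2 = r(2 + 1.4/2) = 1.12 × 2.7 ≈ 3.02 m.

h_min ≈ 3.02 m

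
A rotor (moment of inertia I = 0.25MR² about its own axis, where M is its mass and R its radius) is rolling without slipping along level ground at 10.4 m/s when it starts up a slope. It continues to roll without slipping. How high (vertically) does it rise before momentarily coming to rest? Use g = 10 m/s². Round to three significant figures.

With I = 0.25MR², the ratio k = I/(MR²) is 0.25.
Since it rolls without slipping, ω = v/R and KE = ½Mv² + ½Iω² = ½(1+k)Mv² = (5/8)Mv².
All of this converts to potential energy at the highest point: (5/8)Mv₀² = Mgh.
Thus h = (1+k)v₀²/(2g) = 1.25 × 10.4² / (2 × 10) ≈ 6.76 m.

h ≈ 6.76 m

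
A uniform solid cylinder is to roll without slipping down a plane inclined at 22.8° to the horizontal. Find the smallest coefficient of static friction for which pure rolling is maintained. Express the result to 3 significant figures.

For this body I = (1/2)MR², i.e. k = I/(MR²) = 0.5.
Along the incline Mg sinθ − f = Ma, and torque about the center fR = Iα = kMR²(a/R) gives f = kMa.
These give a = g sinθ/(1+k) and the required friction f = kMg sinθ/(1+k).
With N = Mg cosθ, the no-slip condition f ≤ μN gives μ_min = f/N = k tanθ/(1+k).
μ_min = 0.5 × tan22.8° / 1.5 ≈ 0.140.

μ_min ≈ 0.140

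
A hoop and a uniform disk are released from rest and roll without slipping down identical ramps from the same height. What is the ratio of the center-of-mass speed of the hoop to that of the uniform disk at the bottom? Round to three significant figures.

Each satisfies Mgh = ½(1+k)Mv² with k = I/(MR²), so v ∝ 1/√(1+k).
For the hoop k = 1; for the uniform disk k = 0.5.
v₁/v₂ = √((1+k₂)/(1+k₁)) = √(1.5/2) ≈ 0.866.

v_ratio ≈ 0.866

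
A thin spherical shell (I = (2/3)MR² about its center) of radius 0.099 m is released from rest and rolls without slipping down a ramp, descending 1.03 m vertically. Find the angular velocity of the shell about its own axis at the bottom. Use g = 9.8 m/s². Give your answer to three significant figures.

ω ≈ 35.2 rad/s

With I = (2/3)MR², the ratio k = I/(MR²) is 2/3.
Rolling without slipping gives ω = v/R, so the total kinetic energy is ½Mv² + ½Iω² = ½(1+k)Mv² = (5/6)Mv².
Energy conservation Mgh = ½(1+k)Mv² gives v = √(2gh/(1+k)) = √(2 × 9.8 × 1.03 / 1.667) = 3.48 m/s.
The angular speed follows from ω = v/R = 3.48/0.099 ≈ 35.2 rad/s.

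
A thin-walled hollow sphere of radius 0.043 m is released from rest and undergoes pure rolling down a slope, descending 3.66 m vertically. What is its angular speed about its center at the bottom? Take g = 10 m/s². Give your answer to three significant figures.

ω ≈ 154 rad/s

For this body I = (2/3)MR², i.e. k = I/(MR²) = 2/3.
Pure rolling means v = ωR; then KE = ½Mv² + ½I(v/R)² = ½(1+k)Mv² = (5/6)Mv².
Energy conservation Mgh = ½(1+k)Mv² gives v = √(2gh/(1+k)) = √(2 × 10 × 3.66 / 1.667) = 6.627 m/s.
The angular speed follows from ω = v/R = 6.627/0.043 ≈ 154 rad/s.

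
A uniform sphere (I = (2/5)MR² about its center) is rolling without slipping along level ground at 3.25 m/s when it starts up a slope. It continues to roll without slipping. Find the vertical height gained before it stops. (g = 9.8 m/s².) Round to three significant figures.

Here I = (2/5)MR², so the shape factor k = I/(MR²) = 0.4.
Since it rolls without slipping, ω = v/R and KE = ½Mv² + ½Iω² = ½(1+k)Mv² = (7/10)Mv².
At the top the kinetic energy is zero, so (7/10)Mv₀² = Mgh.
Thus h = (1+k)v₀²/(2g) = 1.4 × 3.25² / (2 × 9.8) ≈ 0.754 m.

h ≈ 0.754 m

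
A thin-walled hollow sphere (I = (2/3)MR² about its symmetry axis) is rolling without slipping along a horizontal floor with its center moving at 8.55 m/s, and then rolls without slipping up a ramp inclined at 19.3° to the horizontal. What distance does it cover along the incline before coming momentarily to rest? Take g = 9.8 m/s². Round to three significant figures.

d ≈ 18.8 m

The moment of inertia is (2/3)MR², giving k ≡ I/(MR²) = 2/3.
The rolling condition ω = v/R makes the rotational term ½I(v/R)² = ½kMv², so KE_total = ½(1+k)Mv² = (5/6)Mv².
Setting this equal to Mgh gives the vertical rise h = (1+k)v₀²/(2g) = 1.667×8.55²/(2×9.8) = 6.216 m.
The distance along the slope is d = h/sinθ = 6.216/sin19.3° ≈ 18.8 m.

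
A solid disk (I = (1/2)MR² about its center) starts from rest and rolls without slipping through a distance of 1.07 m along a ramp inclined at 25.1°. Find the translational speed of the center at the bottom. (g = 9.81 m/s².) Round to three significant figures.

For this body I = (1/2)MR², i.e. k = I/(MR²) = 0.5.
Pure rolling means v = ωR; then KE = ½Mv² + ½I(v/R)² = ½(1+k)Mv² = (3/4)Mv².
The vertical drop is h = L sinθ = 1.07 × sin25.1° = 0.4539 m.
Energy conservation: Mgh = (3/4)Mv², so v = √(2gh/(1+k)) = √(2 × 9.81 × 0.4539 / 1.5) ≈ 2.44 m/s.

v ≈ 2.44 m/s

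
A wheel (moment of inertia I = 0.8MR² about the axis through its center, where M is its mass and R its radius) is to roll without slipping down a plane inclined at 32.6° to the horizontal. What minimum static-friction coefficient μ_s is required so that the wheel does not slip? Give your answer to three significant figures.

μ_min ≈ 0.284

Here I = 0.8MR², so the shape factor k = I/(MR²) = 0.8.
Translational: Mg sinθ − f = Ma. Rotational about the CM: fR = Iα = kMRa, so f = kMa.
These give a = g sinθ/(1+k) and the required friction f = kMg sinθ/(1+k).
With N = Mg cosθ, the no-slip condition f ≤ μN gives μ_min = f/N = k tanθ/(1+k).
μ_min = 0.8 × tan32.6° / 1.8 ≈ 0.284.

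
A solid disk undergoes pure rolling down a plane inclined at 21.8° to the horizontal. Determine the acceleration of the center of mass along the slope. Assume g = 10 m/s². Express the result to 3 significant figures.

a ≈ 2.48 m/s²

For this body I = (1/2)MR², i.e. k = I/(MR²) = 0.5.
Along the incline Mg sinθ − f = Ma, and torque about the center fR = Iα = kMR²(a/R) gives f = kMa.
Eliminating f: Mg sinθ = (1+k)Ma, so a = g sinθ/(1+k) = 10 × sin21.8° / 1.5 ≈ 2.48 m/s².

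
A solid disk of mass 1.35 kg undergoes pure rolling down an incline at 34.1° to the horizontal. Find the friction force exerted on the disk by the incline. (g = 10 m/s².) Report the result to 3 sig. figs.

f ≈ 2.52 N

With I = (1/2)MR², the ratio k = I/(MR²) is 0.5.
Along the incline Mg sinθ − f = Ma, and torque about the center fR = Iα = kMR²(a/R) gives f = kMa.
Combining, a = g sinθ/(1+k) and f = kMa = kMg sinθ/(1+k).
f = 0.5 × 1.35 × 10 × sin34.1° / 1.5 ≈ 2.52 N.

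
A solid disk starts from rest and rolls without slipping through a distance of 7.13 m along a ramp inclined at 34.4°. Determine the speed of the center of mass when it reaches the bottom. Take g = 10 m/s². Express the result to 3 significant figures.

v ≈ 7.33 m/s

Here I = (1/2)MR², so the shape factor k = I/(MR²) = 0.5.
Rolling without slipping gives ω = v/R, so the total kinetic energy is ½Mv² + ½Iω² = ½(1+k)Mv² = (3/4)Mv².
The vertical drop is h = L sinθ = 7.13 × sin34.4° = 4.028 m.
Energy conservation: Mgh = (3/4)Mv², so v = √(2gh/(1+k)) = √(2 × 10 × 4.028 / 1.5) ≈ 7.33 m/s.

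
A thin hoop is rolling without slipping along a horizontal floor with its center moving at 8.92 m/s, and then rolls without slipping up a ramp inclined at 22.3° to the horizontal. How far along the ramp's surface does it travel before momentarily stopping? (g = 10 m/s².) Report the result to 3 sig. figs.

The moment of inertia is MR², giving k ≡ I/(MR²) = 1.
Since it rolls without slipping, ω = v/R and KE = ½Mv² + ½Iω² = ½(1+k)Mv² = Mv².
Setting this equal to Mgh gives the vertical rise h = (1+k)v₀²/(2g) = 2×8.92²/(2×10) = 7.957 m.
Along the incline, d = h/sinθ = 7.957/sin22.3° ≈ 21.0 m.

d ≈ 21.0 m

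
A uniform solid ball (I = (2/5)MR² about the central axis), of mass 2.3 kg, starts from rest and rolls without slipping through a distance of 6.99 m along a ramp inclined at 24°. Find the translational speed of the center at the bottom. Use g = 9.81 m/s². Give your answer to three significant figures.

For this body I = (2/5)MR², i.e. k = I/(MR²) = 0.4.
Rolling without slipping gives ω = v/R, so the total kinetic energy is ½Mv² + ½Iω² = ½(1+k)Mv² = (7/10)Mv².
The vertical drop is h = L sinθ = 6.99 × sin24° = 2.843 m.
Energy conservation: Mgh = (7/10)Mv², so v = √(2gh/(1+k)) = √(2 × 9.81 × 2.843 / 1.4) ≈ 6.31 m/s.

v ≈ 6.31 m/s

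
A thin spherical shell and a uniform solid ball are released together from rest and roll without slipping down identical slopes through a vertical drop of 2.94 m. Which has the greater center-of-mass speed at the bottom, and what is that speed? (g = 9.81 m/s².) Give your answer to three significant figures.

the uniform solid ball, at v ≈ 6.42 m/s

For rolling without slipping, Mgh = ½(1+k)Mv² where k = I/(MR²), so v = √(2gh/(1+k)).
Thin spherical shell: k = 2/3, giving v = √(2×9.81×2.94/1.667) = 5.883 m/s.
Uniform solid ball: k = 0.4, giving v = √(2×9.81×2.94/1.4) = 6.419 m/s.
The smaller k wins: the uniform solid ball, at ≈ 6.42 m/s.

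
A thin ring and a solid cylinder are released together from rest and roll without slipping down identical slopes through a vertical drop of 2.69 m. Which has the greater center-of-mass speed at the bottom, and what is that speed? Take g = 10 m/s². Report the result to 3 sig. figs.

the solid cylinder, at v ≈ 5.99 m/s

For rolling without slipping, Mgh = ½(1+k)Mv² where k = I/(MR²), so v = √(2gh/(1+k)).
Thin ring: k = 1, giving v = √(2×10×2.69/2) = 5.187 m/s.
Solid cylinder: k = 0.5, giving v = √(2×10×2.69/1.5) = 5.989 m/s.
The smaller k wins: the solid cylinder, at ≈ 5.99 m/s.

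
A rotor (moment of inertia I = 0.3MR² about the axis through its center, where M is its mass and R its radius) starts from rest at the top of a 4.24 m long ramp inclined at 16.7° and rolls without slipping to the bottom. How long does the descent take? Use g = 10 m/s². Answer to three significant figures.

Here I = 0.3MR², so the shape factor k = I/(MR²) = 0.3.
Along the incline Mg sinθ − f = Ma, and torque about the center fR = Iα = kMR²(a/R) gives f = kMa.
Hence a = g sinθ/(1+k) = 10×sin16.7°/1.3 = 2.21 m/s².
With constant a from rest, t = √(2L/a) = √(2·4.24/2.21) ≈ 1.96 s.

t ≈ 1.96 s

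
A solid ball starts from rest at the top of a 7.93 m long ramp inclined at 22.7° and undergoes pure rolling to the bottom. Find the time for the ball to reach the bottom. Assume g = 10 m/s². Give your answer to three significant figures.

t ≈ 2.40 s

For this body I = (2/5)MR², i.e. k = I/(MR²) = 0.4.
Along the incline Mg sinθ − f = Ma, and torque about the center fR = Iα = kMR²(a/R) gives f = kMa.
Hence a = g sinθ/(1+k) = 10×sin22.7°/1.4 = 2.756 m/s².
Starting from rest, L = ½at², so t = √(2L/a) = √(2×7.93/2.756) ≈ 2.40 s.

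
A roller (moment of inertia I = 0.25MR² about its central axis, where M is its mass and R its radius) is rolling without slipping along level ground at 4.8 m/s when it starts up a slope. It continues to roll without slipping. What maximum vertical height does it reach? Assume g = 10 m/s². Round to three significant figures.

For this body I = 0.25MR², i.e. k = I/(MR²) = 0.25.
Since it rolls without slipping, ω = v/R and KE = ½Mv² + ½Iω² = ½(1+k)Mv² = (5/8)Mv².
All of this converts to potential energy at the highest point: (5/8)Mv₀² = Mgh.
Thus h = (1+k)v₀²/(2g) = 1.25 × 4.8² / (2 × 10) ≈ 1.44 m.

h ≈ 1.44 m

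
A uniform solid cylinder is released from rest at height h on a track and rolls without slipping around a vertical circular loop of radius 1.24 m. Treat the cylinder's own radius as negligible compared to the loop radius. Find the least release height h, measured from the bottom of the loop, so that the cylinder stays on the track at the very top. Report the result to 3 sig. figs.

h_min ≈ 3.41 m

The moment of inertia is (1/2)MR², giving k ≡ I/(MR²) = 0.5.
At the top, contact is just lost when gravity alone supplies the centripetal force: Mg = Mv_top²/r, i.e. v_top² = gr.
With ω = v/R, the kinetic energy at speed v is ½(1+k)Mv² = (3/4)Mv².
Energy conservation from release (height h) to the top (height 2r): Mgh = Mg(2r) + (3/4)M·gr.
Thus h_min = 2r + (1+k)r/2 = r(2 + 1.5/2) = 1.24 × 2.75 ≈ 3.41 m.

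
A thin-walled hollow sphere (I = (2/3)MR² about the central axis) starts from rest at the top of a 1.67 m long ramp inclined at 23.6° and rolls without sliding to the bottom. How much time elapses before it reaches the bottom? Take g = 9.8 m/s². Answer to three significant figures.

With I = (2/3)MR², the ratio k = I/(MR²) is 2/3.
Newton's second law down the slope: Mg sinθ − f = Ma. The torque equation fR = Iα (with α = a/R) gives f = kMa.
Hence a = g sinθ/(1+k) = 9.8×sin23.6°/1.667 = 2.354 m/s².
With constant a from rest, t = √(2L/a) = √(2·1.67/2.354) ≈ 1.19 s.

t ≈ 1.19 s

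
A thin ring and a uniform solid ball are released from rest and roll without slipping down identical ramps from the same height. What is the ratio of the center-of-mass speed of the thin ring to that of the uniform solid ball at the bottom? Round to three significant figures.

v_ratio ≈ 0.837

Each satisfies Mgh = ½(1+k)Mv² with k = I/(MR²), so v ∝ 1/√(1+k).
For the thin ring k = 1; for the uniform solid ball k = 0.4.
v₁/v₂ = √((1+k₂)/(1+k₁)) = √(1.4/2) ≈ 0.837.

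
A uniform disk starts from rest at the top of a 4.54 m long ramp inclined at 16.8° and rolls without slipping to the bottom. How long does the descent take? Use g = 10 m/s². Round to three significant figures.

t ≈ 2.17 s

The moment of inertia is (1/2)MR², giving k ≡ I/(MR²) = 0.5.
Translational: Mg sinθ − f = Ma. Rotational about the CM: fR = Iα = kMRa, so f = kMa.
Hence a = g sinθ/(1+k) = 10×sin16.8°/1.5 = 1.927 m/s².
Starting from rest, L = ½at², so t = √(2L/a) = √(2×4.54/1.927) ≈ 2.17 s.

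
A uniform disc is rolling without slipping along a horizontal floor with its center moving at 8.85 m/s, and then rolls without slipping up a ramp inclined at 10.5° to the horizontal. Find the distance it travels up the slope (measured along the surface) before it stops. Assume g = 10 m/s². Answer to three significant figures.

Here I = (1/2)MR², so the shape factor k = I/(MR²) = 0.5.
The rolling condition ω = v/R makes the rotational term ½I(v/R)² = ½kMv², so KE_total = ½(1+k)Mv² = (3/4)Mv².
Setting this equal to Mgh gives the vertical rise h = (1+k)v₀²/(2g) = 1.5×8.85²/(2×10) = 5.874 m.
The distance along the slope is d = h/sinθ = 5.874/sin10.5° ≈ 32.2 m.

d ≈ 32.2 m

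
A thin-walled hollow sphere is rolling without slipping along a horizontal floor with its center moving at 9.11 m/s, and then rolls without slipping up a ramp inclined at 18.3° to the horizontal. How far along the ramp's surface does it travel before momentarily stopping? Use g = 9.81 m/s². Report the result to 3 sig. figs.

With I = (2/3)MR², the ratio k = I/(MR²) is 2/3.
Pure rolling means v = ωR; then KE = ½Mv² + ½I(v/R)² = ½(1+k)Mv² = (5/6)Mv².
Setting this equal to Mgh gives the vertical rise h = (1+k)v₀²/(2g) = 1.667×9.11²/(2×9.81) = 7.05 m.
The distance along the slope is d = h/sinθ = 7.05/sin18.3° ≈ 22.5 m.

d ≈ 22.5 m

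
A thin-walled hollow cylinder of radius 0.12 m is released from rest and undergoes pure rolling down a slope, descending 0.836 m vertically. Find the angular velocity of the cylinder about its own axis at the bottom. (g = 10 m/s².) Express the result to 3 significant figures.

Here I = MR², so the shape factor k = I/(MR²) = 1.
Since it rolls without slipping, ω = v/R and KE = ½Mv² + ½Iω² = ½(1+k)Mv² = Mv².
Energy conservation Mgh = ½(1+k)Mv² gives v = √(2gh/(1+k)) = √(2 × 10 × 0.836 / 2) = 2.891 m/s.
The angular speed follows from ω = v/R = 2.891/0.12 ≈ 24.1 rad/s.

ω ≈ 24.1 rad/s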